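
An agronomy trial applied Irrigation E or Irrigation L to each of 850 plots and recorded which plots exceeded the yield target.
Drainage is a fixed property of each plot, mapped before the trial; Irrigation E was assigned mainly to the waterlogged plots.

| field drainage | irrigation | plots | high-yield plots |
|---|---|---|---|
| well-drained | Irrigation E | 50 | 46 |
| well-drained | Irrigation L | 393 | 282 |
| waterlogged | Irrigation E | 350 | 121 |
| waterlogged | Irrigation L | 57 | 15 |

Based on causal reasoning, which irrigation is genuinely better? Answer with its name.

Irrigation E

Within every field drainage level Irrigation E has the higher rate, yet pooled Irrigation L does — Simpson's reversal.
Nothing the irrigation does changes field drainage; the imbalance is an allocation artefact. With field drainage also predicting the outcome, the pooled figure is confounded, and the within-stratum comparison is the causal one.
Within each level — well-drained: 92.0% vs 71.8%; waterlogged: 34.6% vs 26.3% — Irrigation E is higher every time.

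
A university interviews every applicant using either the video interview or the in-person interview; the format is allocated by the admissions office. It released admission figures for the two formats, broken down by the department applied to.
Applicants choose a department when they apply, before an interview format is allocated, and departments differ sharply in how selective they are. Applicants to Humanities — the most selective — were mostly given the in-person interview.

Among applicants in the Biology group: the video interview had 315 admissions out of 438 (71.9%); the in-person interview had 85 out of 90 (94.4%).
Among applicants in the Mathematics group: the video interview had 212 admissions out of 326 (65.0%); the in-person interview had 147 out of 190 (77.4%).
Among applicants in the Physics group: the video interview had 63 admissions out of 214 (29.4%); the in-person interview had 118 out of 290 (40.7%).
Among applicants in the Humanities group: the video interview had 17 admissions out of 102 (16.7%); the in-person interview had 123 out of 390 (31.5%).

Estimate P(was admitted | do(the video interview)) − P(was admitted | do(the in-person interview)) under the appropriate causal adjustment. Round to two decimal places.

-0.15

Since department is a pre-existing factor (not a product of the interview format) and it affects the outcome on its own, it is a confounder. The stratified rates, not the pooled rate, identify the causal effect.
Adjusting over the population distribution of department: 0.259·(0.719−0.944) + 0.253·(0.650−0.774) + 0.247·(0.294−0.407) + 0.241·(0.167−0.315) = -0.153.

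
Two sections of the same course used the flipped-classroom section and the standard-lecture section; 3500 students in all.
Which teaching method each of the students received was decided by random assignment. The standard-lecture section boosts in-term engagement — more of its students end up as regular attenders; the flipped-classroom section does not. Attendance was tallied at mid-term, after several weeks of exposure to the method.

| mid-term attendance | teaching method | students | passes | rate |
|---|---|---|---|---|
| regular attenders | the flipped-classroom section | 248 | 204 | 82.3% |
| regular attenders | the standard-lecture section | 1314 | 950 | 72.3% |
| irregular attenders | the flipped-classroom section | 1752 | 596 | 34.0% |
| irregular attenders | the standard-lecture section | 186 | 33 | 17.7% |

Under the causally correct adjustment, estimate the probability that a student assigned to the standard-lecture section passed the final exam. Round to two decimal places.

The mid-term attendance-specific comparison favours the flipped-classroom section throughout, but the pooled figures favour the standard-lecture section. The question is whether to condition on mid-term attendance.
Mid-term attendance here is a post-treatment variable shaped by the teaching method; conditioning on it would introduce bias rather than remove it. The overall comparison is the causal one.
So P(outcome | do(the standard-lecture section)) is just the pooled rate for the standard-lecture section: 983/1500 = 0.655.

0.66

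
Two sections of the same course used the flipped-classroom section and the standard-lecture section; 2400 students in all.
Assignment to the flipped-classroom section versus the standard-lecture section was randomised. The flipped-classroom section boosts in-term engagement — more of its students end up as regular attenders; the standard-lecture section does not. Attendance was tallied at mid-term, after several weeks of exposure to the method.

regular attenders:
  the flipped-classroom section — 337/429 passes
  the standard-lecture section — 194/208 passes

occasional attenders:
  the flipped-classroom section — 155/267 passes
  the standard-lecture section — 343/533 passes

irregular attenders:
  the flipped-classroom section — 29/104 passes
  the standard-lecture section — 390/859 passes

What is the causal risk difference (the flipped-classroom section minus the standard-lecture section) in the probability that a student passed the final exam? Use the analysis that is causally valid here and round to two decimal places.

+0.07

The stratified and pooled comparisons disagree (the standard-lecture section wins within each mid-term attendance; the flipped-classroom section wins overall), so the answer turns on the causal role of mid-term attendance.
Mid-term attendance is downstream of the teaching method. One should not condition on a consequence of treatment, so the overall rates are the right comparison.
The causal difference is the pooled difference: 0.651 − 0.579 = +0.072.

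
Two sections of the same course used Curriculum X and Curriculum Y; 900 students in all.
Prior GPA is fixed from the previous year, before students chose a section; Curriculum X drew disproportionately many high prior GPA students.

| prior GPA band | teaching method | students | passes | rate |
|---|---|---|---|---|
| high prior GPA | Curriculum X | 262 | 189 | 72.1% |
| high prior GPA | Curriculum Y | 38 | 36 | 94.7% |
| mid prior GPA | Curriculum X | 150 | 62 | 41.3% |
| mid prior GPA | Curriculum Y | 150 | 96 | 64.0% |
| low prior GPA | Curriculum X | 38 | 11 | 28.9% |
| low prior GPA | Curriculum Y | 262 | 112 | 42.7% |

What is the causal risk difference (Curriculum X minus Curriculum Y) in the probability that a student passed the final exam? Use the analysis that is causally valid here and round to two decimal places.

-0.20

The prior GPA band-specific comparison favours Curriculum Y throughout, but the pooled figures favour Curriculum X. The question is whether to condition on prior GPA band.
Nothing the teaching method does changes prior GPA band; the imbalance is an allocation artefact. With prior GPA band also predicting the outcome, the pooled figure is confounded, and the within-stratum comparison is the causal one.
Adjusting over the population distribution of prior GPA band: 0.333·(0.721−0.947) + 0.333·(0.413−0.640) + 0.333·(0.289−0.427) = -0.197.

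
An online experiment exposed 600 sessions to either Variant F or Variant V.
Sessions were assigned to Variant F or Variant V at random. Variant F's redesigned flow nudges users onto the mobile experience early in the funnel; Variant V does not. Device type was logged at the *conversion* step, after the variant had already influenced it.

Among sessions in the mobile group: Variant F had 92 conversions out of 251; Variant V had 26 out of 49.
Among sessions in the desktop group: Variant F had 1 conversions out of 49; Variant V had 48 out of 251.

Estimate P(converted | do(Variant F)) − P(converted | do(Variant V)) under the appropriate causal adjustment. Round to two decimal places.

The device type-specific comparison favours Variant V throughout, but the pooled figures favour Variant F. The question is whether to condition on device type.
Because the variant influences device type, device type is a post-treatment mediator, not a confounder. Stratifying on it would bias the estimate; the causal effect is the crude pooled difference.
The causal difference is the pooled difference: 0.310 − 0.247 = +0.063.

+0.06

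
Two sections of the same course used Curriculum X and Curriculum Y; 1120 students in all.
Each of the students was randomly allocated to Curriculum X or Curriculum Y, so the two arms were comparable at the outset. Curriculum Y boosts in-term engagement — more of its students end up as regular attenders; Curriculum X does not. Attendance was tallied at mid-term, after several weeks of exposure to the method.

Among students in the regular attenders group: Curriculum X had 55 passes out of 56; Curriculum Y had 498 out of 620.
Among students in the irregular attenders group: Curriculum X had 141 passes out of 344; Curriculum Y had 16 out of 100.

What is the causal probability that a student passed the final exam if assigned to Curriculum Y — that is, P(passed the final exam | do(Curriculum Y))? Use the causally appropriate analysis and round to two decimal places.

0.71

Within every mid-term attendance level Curriculum X has the higher rate, yet pooled Curriculum Y does — Simpson's reversal.
The distribution of mid-term attendance is itself part of what the teaching method does — it is an intermediate outcome. Holding it fixed would remove that part of the effect; the total effect is the pooled difference.
So P(outcome | do(Curriculum Y)) is just the pooled rate for Curriculum Y: 514/720 = 0.714.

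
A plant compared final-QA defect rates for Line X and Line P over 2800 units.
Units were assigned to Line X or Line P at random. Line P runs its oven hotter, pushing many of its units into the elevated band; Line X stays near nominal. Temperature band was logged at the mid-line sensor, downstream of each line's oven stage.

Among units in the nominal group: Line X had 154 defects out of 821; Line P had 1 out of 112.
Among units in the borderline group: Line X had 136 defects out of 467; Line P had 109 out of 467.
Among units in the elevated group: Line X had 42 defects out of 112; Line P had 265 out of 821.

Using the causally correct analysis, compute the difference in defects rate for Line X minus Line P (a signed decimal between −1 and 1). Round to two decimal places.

In-process temperature band lies on the pathway line → in-process temperature band → outcome, so adjusting for it blocks the indirect effect. For the total causal effect of line, use the unadjusted pooled rates.
The causal difference is the pooled difference: 0.237 − 0.268 = -0.031.

-0.03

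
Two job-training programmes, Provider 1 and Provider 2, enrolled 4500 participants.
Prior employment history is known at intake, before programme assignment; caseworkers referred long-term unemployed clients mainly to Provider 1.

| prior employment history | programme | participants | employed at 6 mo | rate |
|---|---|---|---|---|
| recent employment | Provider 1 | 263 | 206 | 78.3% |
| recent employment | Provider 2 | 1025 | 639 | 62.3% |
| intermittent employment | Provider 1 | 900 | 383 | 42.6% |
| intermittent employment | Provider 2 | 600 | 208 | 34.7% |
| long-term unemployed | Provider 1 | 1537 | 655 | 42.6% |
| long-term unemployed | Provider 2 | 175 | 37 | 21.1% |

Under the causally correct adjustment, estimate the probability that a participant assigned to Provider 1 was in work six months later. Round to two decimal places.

The prior employment history-specific comparison favours Provider 1 throughout, but the pooled figures favour Provider 2. The question is whether to condition on prior employment history.
Prior employment history satisfies the back-door criterion: it is not a descendant of the programme, and it blocks the spurious path from programme to outcome. Adjusting for it (i.e., using the within-prior employment history rates) gives the causal effect.
Standardising Provider 1 to the population prior employment history mix: 0.286·206/263 + 0.333·383/900 + 0.380·655/1537 = 0.528.

0.53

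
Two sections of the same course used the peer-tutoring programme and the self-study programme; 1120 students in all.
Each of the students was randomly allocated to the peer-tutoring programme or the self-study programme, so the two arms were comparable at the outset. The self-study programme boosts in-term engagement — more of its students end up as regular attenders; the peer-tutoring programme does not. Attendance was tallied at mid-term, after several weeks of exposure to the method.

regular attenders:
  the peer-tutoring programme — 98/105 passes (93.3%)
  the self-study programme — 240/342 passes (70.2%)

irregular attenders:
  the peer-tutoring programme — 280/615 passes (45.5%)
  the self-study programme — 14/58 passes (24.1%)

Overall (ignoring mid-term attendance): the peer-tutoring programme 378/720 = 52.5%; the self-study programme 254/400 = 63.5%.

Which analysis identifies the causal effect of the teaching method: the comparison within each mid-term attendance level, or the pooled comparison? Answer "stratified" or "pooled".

pooled

Within every mid-term attendance level the peer-tutoring programme has the higher rate, yet pooled the self-study programme does — Simpson's reversal.
Mid-term attendance is downstream of the teaching method. One should not condition on a consequence of treatment, so the overall rates are the right comparison.
Pooled: the peer-tutoring programme 52.5% vs the self-study programme 63.5%; the self-study programme is higher overall.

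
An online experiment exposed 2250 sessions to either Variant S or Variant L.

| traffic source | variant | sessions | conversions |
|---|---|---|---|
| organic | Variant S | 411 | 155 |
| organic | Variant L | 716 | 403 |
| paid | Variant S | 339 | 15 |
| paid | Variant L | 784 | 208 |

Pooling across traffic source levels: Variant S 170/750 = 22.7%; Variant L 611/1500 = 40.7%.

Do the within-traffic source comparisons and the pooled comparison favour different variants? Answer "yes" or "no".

Within each traffic source level (organic 37.7% vs 56.3%; paid 4.4% vs 26.5%), Variant L has the higher rate every time. Pooled: 22.7% vs 40.7% — Variant L has the higher rate overall. They agree.

no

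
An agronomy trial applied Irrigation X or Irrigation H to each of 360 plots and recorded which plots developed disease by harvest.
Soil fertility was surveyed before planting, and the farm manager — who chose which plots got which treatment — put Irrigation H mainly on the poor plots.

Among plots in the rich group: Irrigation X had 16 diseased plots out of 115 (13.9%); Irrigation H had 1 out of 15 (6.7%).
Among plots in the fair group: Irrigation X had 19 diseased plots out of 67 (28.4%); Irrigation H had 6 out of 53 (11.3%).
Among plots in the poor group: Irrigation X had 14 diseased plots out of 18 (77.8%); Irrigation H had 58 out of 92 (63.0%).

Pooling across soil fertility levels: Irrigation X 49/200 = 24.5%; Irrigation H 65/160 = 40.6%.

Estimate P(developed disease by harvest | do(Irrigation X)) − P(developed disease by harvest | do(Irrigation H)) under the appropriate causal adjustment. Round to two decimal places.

+0.13

The imbalance in soil fertility arose from how plots were allocated, not from anything the irrigation did; and soil fertility independently affects the outcome. The pooled gap is confounded — condition on soil fertility.
Adjusting over the population distribution of soil fertility: 0.361·(0.139−0.067) + 0.333·(0.284−0.113) + 0.306·(0.778−0.630) = +0.128.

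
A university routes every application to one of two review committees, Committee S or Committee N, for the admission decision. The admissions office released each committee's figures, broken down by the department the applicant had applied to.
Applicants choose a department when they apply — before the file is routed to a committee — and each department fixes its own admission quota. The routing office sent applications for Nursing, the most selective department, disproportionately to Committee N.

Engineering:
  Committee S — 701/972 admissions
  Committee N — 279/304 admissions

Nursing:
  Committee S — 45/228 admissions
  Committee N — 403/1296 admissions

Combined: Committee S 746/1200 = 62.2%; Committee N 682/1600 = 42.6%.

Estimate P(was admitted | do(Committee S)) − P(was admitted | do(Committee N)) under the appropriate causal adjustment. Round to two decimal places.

-0.15

Within every department level Committee N has the higher rate, yet pooled Committee S does — Simpson's reversal.
Here department is a common cause — it drives both which review committee a case falls under and the outcome. The crude comparison mixes populations; the stratum-specific rates are the causally relevant ones.
Adjusting over the population distribution of department: 0.456·(0.721−0.918) + 0.544·(0.197−0.311) = -0.151.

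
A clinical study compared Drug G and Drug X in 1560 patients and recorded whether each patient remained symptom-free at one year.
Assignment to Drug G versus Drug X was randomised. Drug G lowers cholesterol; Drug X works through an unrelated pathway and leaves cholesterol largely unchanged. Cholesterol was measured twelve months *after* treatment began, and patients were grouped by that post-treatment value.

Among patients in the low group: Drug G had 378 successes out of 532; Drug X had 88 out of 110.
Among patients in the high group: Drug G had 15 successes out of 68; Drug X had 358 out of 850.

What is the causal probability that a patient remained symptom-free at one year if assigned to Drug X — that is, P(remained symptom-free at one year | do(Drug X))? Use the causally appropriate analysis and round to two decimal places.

0.46

Within every cholesterol level Drug X has the higher rate, yet pooled Drug G does — Simpson's reversal.
Cholesterol lies on the pathway drug → cholesterol → outcome, so adjusting for it blocks the indirect effect. For the total causal effect of drug, use the unadjusted pooled rates.
So P(outcome | do(Drug X)) is just the pooled rate for Drug X: 446/960 = 0.465.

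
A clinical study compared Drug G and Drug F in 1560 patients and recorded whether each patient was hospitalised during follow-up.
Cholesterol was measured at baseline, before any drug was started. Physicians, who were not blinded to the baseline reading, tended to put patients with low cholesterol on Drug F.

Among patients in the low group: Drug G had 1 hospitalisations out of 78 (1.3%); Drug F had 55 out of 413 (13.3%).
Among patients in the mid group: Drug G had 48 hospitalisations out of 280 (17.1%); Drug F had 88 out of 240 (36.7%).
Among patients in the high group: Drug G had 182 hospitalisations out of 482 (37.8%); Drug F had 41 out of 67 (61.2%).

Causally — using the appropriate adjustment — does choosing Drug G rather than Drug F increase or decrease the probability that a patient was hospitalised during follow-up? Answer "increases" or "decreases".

The cholesterol-specific comparison favours Drug G throughout, but the pooled figures favour Drug F. The question is whether to condition on cholesterol.
Since cholesterol is a pre-existing factor (not a product of the drug) and it affects the outcome on its own, it is a confounder. The stratified rates, not the pooled rate, identify the causal effect.
Within each level — low: 1.3% vs 13.3%; mid: 17.1% vs 36.7%; high: 37.8% vs 61.2% — Drug G is lower every time.

decreases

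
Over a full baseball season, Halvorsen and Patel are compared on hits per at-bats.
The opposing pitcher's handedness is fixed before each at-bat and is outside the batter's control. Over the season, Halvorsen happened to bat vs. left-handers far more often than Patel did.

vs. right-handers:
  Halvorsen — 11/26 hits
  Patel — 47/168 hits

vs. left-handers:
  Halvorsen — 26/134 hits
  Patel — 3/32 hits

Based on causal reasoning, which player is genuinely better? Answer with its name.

Halvorsen is higher inside every pitcher handedness stratum but Patel is higher in aggregate. Whether to stratify depends on how pitcher handedness relates to the player.
Since pitcher handedness is a pre-existing factor (not a product of the player) and it affects the outcome on its own, it is a confounder. The stratified rates, not the pooled rate, identify the causal effect.
Within each level — vs. right-handers: 42.3% vs 28.0%; vs. left-handers: 19.4% vs 9.4% — Halvorsen is higher every time.

Halvorsen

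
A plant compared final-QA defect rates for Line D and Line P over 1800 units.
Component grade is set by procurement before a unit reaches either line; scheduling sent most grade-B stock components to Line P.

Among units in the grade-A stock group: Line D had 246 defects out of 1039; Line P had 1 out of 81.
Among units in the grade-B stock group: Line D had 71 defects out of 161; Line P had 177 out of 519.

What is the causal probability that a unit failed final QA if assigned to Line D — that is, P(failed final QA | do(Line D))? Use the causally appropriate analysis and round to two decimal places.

Component grade is set before the line has any effect — it is not caused by the line — and it independently drives the outcome. That makes it a confounder, so the causal comparison is within component grade levels.
Standardising Line D to the population component grade mix: 0.622·246/1039 + 0.378·71/161 = 0.314.

0.31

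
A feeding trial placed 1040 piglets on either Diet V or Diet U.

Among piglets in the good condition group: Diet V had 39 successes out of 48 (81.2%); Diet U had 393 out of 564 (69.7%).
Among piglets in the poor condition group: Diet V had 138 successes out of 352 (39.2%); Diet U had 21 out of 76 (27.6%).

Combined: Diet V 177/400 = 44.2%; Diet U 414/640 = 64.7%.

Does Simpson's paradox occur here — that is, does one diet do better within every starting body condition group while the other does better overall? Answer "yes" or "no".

Within each starting body condition level (good condition 81.2% vs 69.7%; poor condition 39.2% vs 27.6%), Diet V has the higher rate every time. Pooled: 44.2% vs 64.7% — Diet U has the higher rate overall. The two comparisons disagree.

yes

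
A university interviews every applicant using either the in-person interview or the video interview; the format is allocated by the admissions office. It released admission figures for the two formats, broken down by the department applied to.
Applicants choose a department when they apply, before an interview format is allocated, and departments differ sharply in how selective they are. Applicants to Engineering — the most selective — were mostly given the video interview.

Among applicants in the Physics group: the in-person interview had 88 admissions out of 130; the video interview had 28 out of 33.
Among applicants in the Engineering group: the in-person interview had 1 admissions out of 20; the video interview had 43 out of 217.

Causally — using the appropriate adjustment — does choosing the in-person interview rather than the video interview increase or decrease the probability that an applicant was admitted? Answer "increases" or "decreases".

The stratified and pooled comparisons disagree (the video interview wins within each department; the in-person interview wins overall), so the answer turns on the causal role of department.
Here department is a common cause — it drives both which interview format a case falls under and the outcome. The crude comparison mixes populations; the stratum-specific rates are the causally relevant ones.
Within each level — Physics: 67.7% vs 84.8%; Engineering: 5.0% vs 19.8% — the video interview is higher every time.

decreases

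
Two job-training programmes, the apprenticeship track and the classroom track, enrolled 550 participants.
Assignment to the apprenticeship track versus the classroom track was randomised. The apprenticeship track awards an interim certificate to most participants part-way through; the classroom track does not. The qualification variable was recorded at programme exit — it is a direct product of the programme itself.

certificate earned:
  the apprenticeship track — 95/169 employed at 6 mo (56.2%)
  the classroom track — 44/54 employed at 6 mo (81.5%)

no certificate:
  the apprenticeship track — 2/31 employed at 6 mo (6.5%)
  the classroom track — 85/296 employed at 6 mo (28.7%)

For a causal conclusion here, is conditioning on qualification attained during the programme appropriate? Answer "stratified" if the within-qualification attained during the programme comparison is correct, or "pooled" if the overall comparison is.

pooled

The stratified and pooled comparisons disagree (the classroom track wins within each qualification attained during the programme; the apprenticeship track wins overall), so the answer turns on the causal role of qualification attained during the programme.
Qualification attained during the programme here is a post-treatment variable shaped by the programme; conditioning on it would introduce bias rather than remove it. The overall comparison is the causal one.
Pooled: the apprenticeship track 48.5% vs the classroom track 36.9%; the apprenticeship track is higher overall.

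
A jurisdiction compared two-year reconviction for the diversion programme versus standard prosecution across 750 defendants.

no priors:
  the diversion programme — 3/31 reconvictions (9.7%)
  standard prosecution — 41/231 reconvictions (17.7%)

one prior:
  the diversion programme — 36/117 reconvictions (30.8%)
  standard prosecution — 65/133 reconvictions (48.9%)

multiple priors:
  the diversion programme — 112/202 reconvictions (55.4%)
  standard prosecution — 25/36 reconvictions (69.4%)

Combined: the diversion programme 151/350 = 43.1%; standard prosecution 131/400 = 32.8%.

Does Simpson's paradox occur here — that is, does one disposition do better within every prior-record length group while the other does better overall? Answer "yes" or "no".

Within each prior-record length level (no priors 9.7% vs 17.7%; one prior 30.8% vs 48.9%; multiple priors 55.4% vs 69.4%), the diversion programme has the lower rate every time. Pooled: 43.1% vs 32.8% — standard prosecution has the lower rate overall. The two comparisons disagree.

yes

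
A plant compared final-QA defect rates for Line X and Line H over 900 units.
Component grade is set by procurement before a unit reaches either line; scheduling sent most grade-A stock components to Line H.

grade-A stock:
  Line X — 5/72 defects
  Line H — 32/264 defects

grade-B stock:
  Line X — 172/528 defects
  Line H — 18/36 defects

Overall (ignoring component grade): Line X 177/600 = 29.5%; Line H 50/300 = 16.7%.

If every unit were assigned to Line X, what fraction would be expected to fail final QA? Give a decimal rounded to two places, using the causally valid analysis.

Within every component grade level Line X has the lower rate, yet pooled Line H does — Simpson's reversal.
Component grade is set before the line has any effect — it is not caused by the line — and it independently drives the outcome. That makes it a confounder, so the causal comparison is within component grade levels.
Standardising Line X to the population component grade mix: 0.373·5/72 + 0.627·172/528 = 0.230.

0.23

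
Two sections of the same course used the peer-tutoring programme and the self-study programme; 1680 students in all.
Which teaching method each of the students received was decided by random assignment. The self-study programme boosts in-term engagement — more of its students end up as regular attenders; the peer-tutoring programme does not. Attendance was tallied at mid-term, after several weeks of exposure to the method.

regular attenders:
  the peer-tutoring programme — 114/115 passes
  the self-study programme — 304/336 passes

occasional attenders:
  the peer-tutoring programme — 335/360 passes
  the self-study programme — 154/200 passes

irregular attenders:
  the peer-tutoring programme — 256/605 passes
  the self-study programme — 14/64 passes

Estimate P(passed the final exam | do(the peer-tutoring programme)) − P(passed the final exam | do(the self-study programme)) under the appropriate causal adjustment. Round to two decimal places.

-0.13

The mid-term attendance-specific comparison favours the peer-tutoring programme throughout, but the pooled figures favour the self-study programme. The question is whether to condition on mid-term attendance.
Because the teaching method influences mid-term attendance, mid-term attendance is a post-treatment mediator, not a confounder. Stratifying on it would bias the estimate; the causal effect is the crude pooled difference.
The causal difference is the pooled difference: 0.653 − 0.787 = -0.134.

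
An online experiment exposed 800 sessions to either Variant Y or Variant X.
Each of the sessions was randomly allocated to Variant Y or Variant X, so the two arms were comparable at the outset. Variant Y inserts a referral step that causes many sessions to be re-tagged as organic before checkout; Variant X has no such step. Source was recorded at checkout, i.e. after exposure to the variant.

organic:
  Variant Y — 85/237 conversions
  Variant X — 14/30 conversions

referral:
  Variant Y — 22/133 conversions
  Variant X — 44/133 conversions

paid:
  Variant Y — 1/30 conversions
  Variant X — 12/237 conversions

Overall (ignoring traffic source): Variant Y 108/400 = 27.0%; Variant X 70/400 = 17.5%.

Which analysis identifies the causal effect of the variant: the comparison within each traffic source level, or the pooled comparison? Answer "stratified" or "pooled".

Traffic source is downstream of the variant. One should not condition on a consequence of treatment, so the overall rates are the right comparison.
Pooled: Variant Y 27.0% vs Variant X 17.5%; Variant Y is higher overall.

pooled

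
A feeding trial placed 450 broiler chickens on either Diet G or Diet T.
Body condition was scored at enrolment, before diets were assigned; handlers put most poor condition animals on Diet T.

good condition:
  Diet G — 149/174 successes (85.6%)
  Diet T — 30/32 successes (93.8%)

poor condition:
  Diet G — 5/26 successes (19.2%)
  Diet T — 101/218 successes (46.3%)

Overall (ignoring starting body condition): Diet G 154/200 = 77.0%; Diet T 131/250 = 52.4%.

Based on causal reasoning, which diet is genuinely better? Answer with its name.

Diet T is higher inside every starting body condition stratum but Diet G is higher in aggregate. Whether to stratify depends on how starting body condition relates to the diet.
Starting body condition satisfies the back-door criterion: it is not a descendant of the diet, and it blocks the spurious path from diet to outcome. Adjusting for it (i.e., using the within-starting body condition rates) gives the causal effect.
Within each level — good condition: 85.6% vs 93.8%; poor condition: 19.2% vs 46.3% — Diet T is higher every time.

Diet T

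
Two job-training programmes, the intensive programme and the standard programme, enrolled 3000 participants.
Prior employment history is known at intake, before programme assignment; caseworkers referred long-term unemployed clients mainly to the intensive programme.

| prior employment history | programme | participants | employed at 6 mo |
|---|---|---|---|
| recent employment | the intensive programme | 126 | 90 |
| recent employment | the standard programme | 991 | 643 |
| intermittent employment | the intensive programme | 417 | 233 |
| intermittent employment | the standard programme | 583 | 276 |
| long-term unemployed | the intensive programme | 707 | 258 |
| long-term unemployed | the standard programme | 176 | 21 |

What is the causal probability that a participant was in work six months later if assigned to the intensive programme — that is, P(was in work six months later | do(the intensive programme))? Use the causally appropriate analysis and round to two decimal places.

0.56

The stratified and pooled comparisons disagree (the intensive programme wins within each prior employment history; the standard programme wins overall), so the answer turns on the causal role of prior employment history.
Since prior employment history is a pre-existing factor (not a product of the programme) and it affects the outcome on its own, it is a confounder. The stratified rates, not the pooled rate, identify the causal effect.
Standardising the intensive programme to the population prior employment history mix: 0.372·90/126 + 0.333·233/417 + 0.294·258/707 = 0.560.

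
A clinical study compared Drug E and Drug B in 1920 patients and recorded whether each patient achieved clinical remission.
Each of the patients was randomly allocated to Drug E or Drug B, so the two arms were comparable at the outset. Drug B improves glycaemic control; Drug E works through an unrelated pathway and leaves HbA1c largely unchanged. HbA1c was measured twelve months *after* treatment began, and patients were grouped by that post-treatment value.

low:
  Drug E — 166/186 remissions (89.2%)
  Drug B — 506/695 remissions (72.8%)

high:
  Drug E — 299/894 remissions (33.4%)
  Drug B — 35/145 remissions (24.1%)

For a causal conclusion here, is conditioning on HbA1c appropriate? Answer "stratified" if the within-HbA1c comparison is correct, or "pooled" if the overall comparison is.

pooled

HbA1c lies on the pathway drug → HbA1c → outcome, so adjusting for it blocks the indirect effect. For the total causal effect of drug, use the unadjusted pooled rates.
Pooled: Drug E 43.1% vs Drug B 64.4%; Drug B is higher overall.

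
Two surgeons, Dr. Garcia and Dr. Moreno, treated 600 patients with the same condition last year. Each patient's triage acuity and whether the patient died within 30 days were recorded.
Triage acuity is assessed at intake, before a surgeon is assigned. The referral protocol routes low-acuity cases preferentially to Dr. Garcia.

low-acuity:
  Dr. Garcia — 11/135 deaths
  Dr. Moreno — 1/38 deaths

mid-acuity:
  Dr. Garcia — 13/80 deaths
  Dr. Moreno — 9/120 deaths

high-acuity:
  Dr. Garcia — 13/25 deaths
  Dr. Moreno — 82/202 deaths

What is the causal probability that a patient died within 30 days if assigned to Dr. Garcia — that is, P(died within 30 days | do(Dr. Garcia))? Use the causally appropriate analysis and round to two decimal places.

0.27

The triage acuity-specific comparison favours Dr. Moreno throughout, but the pooled figures favour Dr. Garcia. The question is whether to condition on triage acuity.
The imbalance in triage acuity arose from how patients were allocated, not from anything the surgeon did; and triage acuity independently affects the outcome. The pooled gap is confounded — condition on triage acuity.
Standardising Dr. Garcia to the population triage acuity mix: 0.288·11/135 + 0.333·13/80 + 0.378·13/25 = 0.274.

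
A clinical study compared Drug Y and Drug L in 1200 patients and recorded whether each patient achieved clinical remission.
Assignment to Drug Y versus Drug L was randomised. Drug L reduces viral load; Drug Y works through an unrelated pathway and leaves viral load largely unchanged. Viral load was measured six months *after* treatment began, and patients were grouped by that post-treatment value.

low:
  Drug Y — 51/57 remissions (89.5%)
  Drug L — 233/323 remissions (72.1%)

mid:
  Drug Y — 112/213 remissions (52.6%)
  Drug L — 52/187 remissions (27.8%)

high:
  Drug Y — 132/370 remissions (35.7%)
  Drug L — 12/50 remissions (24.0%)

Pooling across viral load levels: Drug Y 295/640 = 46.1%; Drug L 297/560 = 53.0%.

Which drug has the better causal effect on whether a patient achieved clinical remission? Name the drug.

Drug L

Within every viral load level Drug Y has the higher rate, yet pooled Drug L does — Simpson's reversal.
Viral load lies on the pathway drug → viral load → outcome, so adjusting for it blocks the indirect effect. For the total causal effect of drug, use the unadjusted pooled rates.
Pooled: Drug Y 46.1% vs Drug L 53.0%; Drug L is higher overall.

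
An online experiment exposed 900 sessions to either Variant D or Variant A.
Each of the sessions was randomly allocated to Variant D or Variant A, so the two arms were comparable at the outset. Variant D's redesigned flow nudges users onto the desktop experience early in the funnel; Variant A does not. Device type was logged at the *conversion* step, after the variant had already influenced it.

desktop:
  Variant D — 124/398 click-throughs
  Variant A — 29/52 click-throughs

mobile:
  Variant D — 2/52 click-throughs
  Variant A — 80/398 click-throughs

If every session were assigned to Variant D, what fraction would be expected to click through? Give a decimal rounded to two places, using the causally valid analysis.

Device type is downstream of the variant. One should not condition on a consequence of treatment, so the overall rates are the right comparison.
So P(outcome | do(Variant D)) is just the pooled rate for Variant D: 126/450 = 0.280.

0.28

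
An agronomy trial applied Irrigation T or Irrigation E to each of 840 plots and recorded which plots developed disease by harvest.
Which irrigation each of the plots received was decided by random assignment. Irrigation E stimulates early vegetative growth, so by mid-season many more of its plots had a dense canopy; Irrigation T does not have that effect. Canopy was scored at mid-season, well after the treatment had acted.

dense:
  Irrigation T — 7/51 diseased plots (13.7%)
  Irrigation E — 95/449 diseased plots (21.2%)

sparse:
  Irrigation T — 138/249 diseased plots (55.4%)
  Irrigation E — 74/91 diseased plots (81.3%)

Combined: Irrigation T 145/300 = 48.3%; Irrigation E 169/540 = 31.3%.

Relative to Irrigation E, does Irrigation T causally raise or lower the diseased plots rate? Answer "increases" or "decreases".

Mid-season canopy is recorded after the irrigation and is itself shifted by it — it sits on the causal path from irrigation to outcome. Conditioning on a mediator would strip out part of the effect we want; the pooled comparison gives the total causal effect.
Pooled: Irrigation T 48.3% vs Irrigation E 31.3%; Irrigation E is lower overall.

increases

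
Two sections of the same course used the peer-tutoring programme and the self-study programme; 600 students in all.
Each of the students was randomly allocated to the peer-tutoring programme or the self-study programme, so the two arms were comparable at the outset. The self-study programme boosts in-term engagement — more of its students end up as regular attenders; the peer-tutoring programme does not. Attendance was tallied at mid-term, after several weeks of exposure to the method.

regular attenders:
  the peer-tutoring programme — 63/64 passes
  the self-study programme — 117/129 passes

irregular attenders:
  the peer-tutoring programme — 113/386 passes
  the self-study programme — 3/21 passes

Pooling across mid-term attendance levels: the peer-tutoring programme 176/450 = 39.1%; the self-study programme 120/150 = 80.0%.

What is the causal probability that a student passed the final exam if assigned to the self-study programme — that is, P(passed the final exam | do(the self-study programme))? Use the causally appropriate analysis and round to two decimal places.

0.80

the peer-tutoring programme is higher inside every mid-term attendance stratum but the self-study programme is higher in aggregate. Whether to stratify depends on how mid-term attendance relates to the teaching method.
Mid-term attendance here is a post-treatment variable shaped by the teaching method; conditioning on it would introduce bias rather than remove it. The overall comparison is the causal one.
So P(outcome | do(the self-study programme)) is just the pooled rate for the self-study programme: 120/150 = 0.800.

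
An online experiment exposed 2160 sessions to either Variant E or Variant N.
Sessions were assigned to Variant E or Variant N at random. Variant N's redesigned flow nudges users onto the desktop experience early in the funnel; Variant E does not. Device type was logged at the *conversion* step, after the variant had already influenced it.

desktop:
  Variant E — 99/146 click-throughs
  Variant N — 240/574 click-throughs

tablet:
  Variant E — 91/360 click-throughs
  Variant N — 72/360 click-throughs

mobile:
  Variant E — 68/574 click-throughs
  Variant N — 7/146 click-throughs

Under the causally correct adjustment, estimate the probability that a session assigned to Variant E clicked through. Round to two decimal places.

Device type is downstream of the variant. One should not condition on a consequence of treatment, so the overall rates are the right comparison.
So P(outcome | do(Variant E)) is just the pooled rate for Variant E: 258/1080 = 0.239.

0.24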